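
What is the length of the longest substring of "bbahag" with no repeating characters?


Input: "bbahag"
Sliding window (track last position of each char):
  Position 0 ('b'): window [0,0] length 1 -- new best
  Position 1 ('b'): repeat (last at 0), move window start to 1
  Position 1 ('b'): window [1,1] length 1
  Position 2 ('a'): window [1,2] length 2 -- new best
  Position 3 ('h'): window [1,3] length 3 -- new best
  Position 4 ('a'): repeat (last at 2), move window start to 3
  Position 4 ('a'): window [3,4] length 2
  Position 5 ('g'): window [3,5] length 3
Longest substring with no repeats: "bah" with length 3

3


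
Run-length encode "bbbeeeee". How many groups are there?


Input: bbbeeeee
Scanning for consecutive runs:
  Group 1: 'b' x 3 (positions 0-2)
  Group 2: 'e' x 5 (positions 3-7)
Total groups: 2

2


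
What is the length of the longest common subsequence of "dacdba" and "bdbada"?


LCS of "dacdba" and "bdbada"
DP table:
           b    d    b    a    d    a
      0    0    0    0    0    0    0
  d   0    0    1    1    1    1    1
  a   0    0    1    1    2    2    2
  c   0    0    1    1    2    2    2
  d   0    0    1    1    2    3    3
  b   0    1    1    2    2    3    3
  a   0    1    1    2    3    3    4
LCS length = dp[6][6] = 4

4


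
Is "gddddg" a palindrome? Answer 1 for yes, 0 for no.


Input: gddddg
Reversed: gddddg
  Compare pos 0 ('g') with pos 5 ('g'): match
  Compare pos 1 ('d') with pos 4 ('d'): match
  Compare pos 2 ('d') with pos 3 ('d'): match
Result: palindrome

1


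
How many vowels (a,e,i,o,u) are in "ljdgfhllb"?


Input: ljdgfhllb
Checking each character:
  'l' at position 0: consonant
  'j' at position 1: consonant
  'd' at position 2: consonant
  'g' at position 3: consonant
  'f' at position 4: consonant
  'h' at position 5: consonant
  'l' at position 6: consonant
  'l' at position 7: consonant
  'b' at position 8: consonant
Total vowels: 0

0


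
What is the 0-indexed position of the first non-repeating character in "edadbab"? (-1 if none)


Input: edadbab
Character frequencies:
  'a': 2
  'b': 2
  'd': 2
  'e': 1
Scanning left to right for freq == 1:
  Position 0 ('e'): unique! => answer = 0

0


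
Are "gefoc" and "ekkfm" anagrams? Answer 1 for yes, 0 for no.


Strings: "gefoc", "ekkfm"
Sorted first:  cefgo
Sorted second: efkkm
Differ at position 0: 'c' vs 'e' => not anagrams

0


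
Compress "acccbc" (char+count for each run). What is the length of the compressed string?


Input: acccbc
Runs:
  'a' x 1 => "a1"
  'c' x 3 => "c3"
  'b' x 1 => "b1"
  'c' x 1 => "c1"
Compressed: "a1c3b1c1"
Compressed length: 8

8


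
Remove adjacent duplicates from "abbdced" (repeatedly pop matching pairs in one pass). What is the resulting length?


Input: abbdced
Stack-based adjacent duplicate removal:
  Read 'a': push. Stack: a
  Read 'b': push. Stack: ab
  Read 'b': matches stack top 'b' => pop. Stack: a
  Read 'd': push. Stack: ad
  Read 'c': push. Stack: adc
  Read 'e': push. Stack: adce
  Read 'd': push. Stack: adced
Final stack: "adced" (length 5)

5


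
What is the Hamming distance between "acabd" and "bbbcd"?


Comparing "acabd" and "bbbcd" position by position:
  Position 0: 'a' vs 'b' => differ
  Position 1: 'c' vs 'b' => differ
  Position 2: 'a' vs 'b' => differ
  Position 3: 'b' vs 'c' => differ
  Position 4: 'd' vs 'd' => same
Total differences (Hamming distance): 4

4


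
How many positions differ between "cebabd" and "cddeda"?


Comparing "cebabd" and "cddeda" position by position:
  Position 0: 'c' vs 'c' => same
  Position 1: 'e' vs 'd' => DIFFER
  Position 2: 'b' vs 'd' => DIFFER
  Position 3: 'a' vs 'e' => DIFFER
  Position 4: 'b' vs 'd' => DIFFER
  Position 5: 'd' vs 'a' => DIFFER
Positions that differ: 5

5


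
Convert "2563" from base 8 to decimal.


Input: "2563" in base 8
Positional expansion:
  Digit '2' (value 2) x 8^3 = 1024
  Digit '5' (value 5) x 8^2 = 320
  Digit '6' (value 6) x 8^1 = 48
  Digit '3' (value 3) x 8^0 = 3
Sum = 1395

1395


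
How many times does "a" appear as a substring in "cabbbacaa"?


Searching for "a" in "cabbbacaa"
Scanning each position:
  Position 0: "c" => no
  Position 1: "a" => MATCH
  Position 2: "b" => no
  Position 3: "b" => no
  Position 4: "b" => no
  Position 5: "a" => MATCH
  Position 6: "c" => no
  Position 7: "a" => MATCH
  Position 8: "a" => MATCH
Total occurrences: 4

4


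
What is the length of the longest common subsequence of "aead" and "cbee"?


LCS of "aead" and "cbee"
DP table:
           c    b    e    e
      0    0    0    0    0
  a   0    0    0    0    0
  e   0    0    0    1    1
  a   0    0    0    1    1
  d   0    0    0    1    1
LCS length = dp[4][4] = 1

1


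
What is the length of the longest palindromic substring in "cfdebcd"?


Input: "cfdebcd"
Checking substrings for palindromes:
  No multi-char palindromic substrings found
Longest palindromic substring: "c" with length 1

1


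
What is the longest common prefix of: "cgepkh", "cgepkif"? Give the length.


Words: cgepkh, cgepkif
  Position 0: all 'c' => match
  Position 1: all 'g' => match
  Position 2: all 'e' => match
  Position 3: all 'p' => match
  Position 4: all 'k' => match
  Position 5: ('h', 'i') => mismatch, stop
LCP = "cgepk" (length 5)

5


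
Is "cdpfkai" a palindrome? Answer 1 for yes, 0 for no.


Input: cdpfkai
Reversed: iakfpdc
  Compare pos 0 ('c') with pos 6 ('i'): MISMATCH
  Compare pos 1 ('d') with pos 5 ('a'): MISMATCH
  Compare pos 2 ('p') with pos 4 ('k'): MISMATCH
Result: not a palindrome

0


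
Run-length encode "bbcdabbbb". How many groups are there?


Input: bbcdabbbb
Scanning for consecutive runs:
  Group 1: 'b' x 2 (positions 0-1)
  Group 2: 'c' x 1 (positions 2-2)
  Group 3: 'd' x 1 (positions 3-3)
  Group 4: 'a' x 1 (positions 4-4)
  Group 5: 'b' x 4 (positions 5-8)
Total groups: 5

5


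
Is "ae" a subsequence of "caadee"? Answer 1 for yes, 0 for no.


Check if "ae" is a subsequence of "caadee"
Greedy scan:
  Position 0 ('c'): no match needed
  Position 1 ('a'): matches sub[0] = 'a'
  Position 2 ('a'): no match needed
  Position 3 ('d'): no match needed
  Position 4 ('e'): matches sub[1] = 'e'
  Position 5 ('e'): no match needed
All 2 characters matched => is a subsequence

1


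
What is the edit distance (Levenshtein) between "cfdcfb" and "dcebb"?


Computing edit distance: "cfdcfb" -> "dcebb"
DP table:
           d    c    e    b    b
      0    1    2    3    4    5
  c   1    1    1    2    3    4
  f   2    2    2    2    3    4
  d   3    2    3    3    3    4
  c   4    3    2    3    4    4
  f   5    4    3    3    4    5
  b   6    5    4    4    3    4
Edit distance = dp[6][5] = 4

4


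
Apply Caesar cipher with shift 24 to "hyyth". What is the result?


Caesar cipher: shift "hyyth" by 24
  'h' (pos 7) + 24 = pos 5 = 'f'
  'y' (pos 24) + 24 = pos 22 = 'w'
  'y' (pos 24) + 24 = pos 22 = 'w'
  't' (pos 19) + 24 = pos 17 = 'r'
  'h' (pos 7) + 24 = pos 5 = 'f'
Result: fwwrf

fwwrf


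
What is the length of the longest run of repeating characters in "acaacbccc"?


Input: "acaacbccc"
Scanning for longest run:
  Position 1 ('c'): new char, reset run to 1
  Position 2 ('a'): new char, reset run to 1
  Position 3 ('a'): continues run of 'a', length=2
  Position 4 ('c'): new char, reset run to 1
  Position 5 ('b'): new char, reset run to 1
  Position 6 ('c'): new char, reset run to 1
  Position 7 ('c'): continues run of 'c', length=2
  Position 8 ('c'): continues run of 'c', length=3
Longest run: 'c' with length 3

3


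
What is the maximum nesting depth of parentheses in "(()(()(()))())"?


Input: "(()(()(()))())"
Tracking depth:
  Position 0 '(': depth becomes 1
  Position 1 '(': depth becomes 2
  Position 2 ')': depth becomes 1
  Position 3 '(': depth becomes 2
  Position 4 '(': depth becomes 3
  Position 5 ')': depth becomes 2
  Position 6 '(': depth becomes 3
  Position 7 '(': depth becomes 4
  Position 8 ')': depth becomes 3
  Position 9 ')': depth becomes 2
  Position 10 ')': depth becomes 1
  Position 11 '(': depth becomes 2
  Position 12 ')': depth becomes 1
  Position 13 ')': depth becomes 0
Maximum depth reached: 4

4


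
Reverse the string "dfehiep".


Input: dfehiep
Reading characters right to left:
  Position 6: 'p'
  Position 5: 'e'
  Position 4: 'i'
  Position 3: 'h'
  Position 2: 'e'
  Position 1: 'f'
  Position 0: 'd'
Reversed: peihefd

peihefd


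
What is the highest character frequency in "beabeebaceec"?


Input: beabeebaceec
Character counts:
  'a': 2
  'b': 3
  'c': 2
  'e': 5
Maximum frequency: 5

5


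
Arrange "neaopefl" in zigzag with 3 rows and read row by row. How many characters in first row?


Zigzag "neaopefl" into 3 rows:
Placing characters:
  'n' => row 0
  'e' => row 1
  'a' => row 2
  'o' => row 1
  'p' => row 0
  'e' => row 1
  'f' => row 2
  'l' => row 1
Rows:
  Row 0: "np"
  Row 1: "eoel"
  Row 2: "af"
First row length: 2

2


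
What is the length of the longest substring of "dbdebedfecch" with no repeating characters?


Input: "dbdebedfecch"
Sliding window (track last position of each char):
  Position 0 ('d'): window [0,0] length 1 -- new best
  Position 1 ('b'): window [0,1] length 2 -- new best
  Position 2 ('d'): repeat (last at 0), move window start to 1
  Position 2 ('d'): window [1,2] length 2
  Position 3 ('e'): window [1,3] length 3 -- new best
  Position 4 ('b'): repeat (last at 1), move window start to 2
  Position 4 ('b'): window [2,4] length 3
  Position 5 ('e'): repeat (last at 3), move window start to 4
  Position 5 ('e'): window [4,5] length 2
  Position 6 ('d'): window [4,6] length 3
  Position 7 ('f'): window [4,7] length 4 -- new best
  Position 8 ('e'): repeat (last at 5), move window start to 6
  Position 8 ('e'): window [6,8] length 3
  Position 9 ('c'): window [6,9] length 4
  Position 10 ('c'): repeat (last at 9), move window start to 10
  Position 10 ('c'): window [10,10] length 1
  Position 11 ('h'): window [10,11] length 2
Longest substring with no repeats: "bedf" with length 4

4


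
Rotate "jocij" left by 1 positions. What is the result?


Input: "jocij", rotate left by 1
First 1 characters: "j"
Remaining characters: "ocij"
Concatenate remaining + first: "ocij" + "j" = "ocijj"

ocijj


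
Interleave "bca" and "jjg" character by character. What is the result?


Interleaving "bca" and "jjg":
  Position 0: 'b' from first, 'j' from second => "bj"
  Position 1: 'c' from first, 'j' from second => "cj"
  Position 2: 'a' from first, 'g' from second => "ag"
Result: bjcjag

bjcjag


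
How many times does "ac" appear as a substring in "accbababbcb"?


Searching for "ac" in "accbababbcb"
Scanning each position:
  Position 0: "ac" => MATCH
  Position 1: "cc" => no
  Position 2: "cb" => no
  Position 3: "ba" => no
  Position 4: "ab" => no
  Position 5: "ba" => no
  Position 6: "ab" => no
  Position 7: "bb" => no
  Position 8: "bc" => no
  Position 9: "cb" => no
Total occurrences: 1

1


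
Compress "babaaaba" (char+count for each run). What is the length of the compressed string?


Input: babaaaba
Runs:
  'b' x 1 => "b1"
  'a' x 1 => "a1"
  'b' x 1 => "b1"
  'a' x 3 => "a3"
  'b' x 1 => "b1"
  'a' x 1 => "a1"
Compressed: "b1a1b1a3b1a1"
Compressed length: 12

12


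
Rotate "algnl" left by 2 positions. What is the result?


Input: "algnl", rotate left by 2
First 2 characters: "al"
Remaining characters: "gnl"
Concatenate remaining + first: "gnl" + "al" = "gnlal"

gnlal


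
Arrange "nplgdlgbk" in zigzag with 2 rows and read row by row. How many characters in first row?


Zigzag "nplgdlgbk" into 2 rows:
Placing characters:
  'n' => row 0
  'p' => row 1
  'l' => row 0
  'g' => row 1
  'd' => row 0
  'l' => row 1
  'g' => row 0
  'b' => row 1
  'k' => row 0
Rows:
  Row 0: "nldgk"
  Row 1: "pglb"
First row length: 5

5


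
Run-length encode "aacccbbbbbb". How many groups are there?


Input: aacccbbbbbb
Scanning for consecutive runs:
  Group 1: 'a' x 2 (positions 0-1)
  Group 2: 'c' x 3 (positions 2-4)
  Group 3: 'b' x 6 (positions 5-10)
Total groups: 3

3


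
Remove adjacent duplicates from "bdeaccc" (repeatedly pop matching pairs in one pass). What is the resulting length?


Input: bdeaccc
Stack-based adjacent duplicate removal:
  Read 'b': push. Stack: b
  Read 'd': push. Stack: bd
  Read 'e': push. Stack: bde
  Read 'a': push. Stack: bdea
  Read 'c': push. Stack: bdeac
  Read 'c': matches stack top 'c' => pop. Stack: bdea
  Read 'c': push. Stack: bdeac
Final stack: "bdeac" (length 5)

5


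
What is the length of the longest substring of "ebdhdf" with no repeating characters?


Input: "ebdhdf"
Sliding window (track last position of each char):
  Position 0 ('e'): window [0,0] length 1 -- new best
  Position 1 ('b'): window [0,1] length 2 -- new best
  Position 2 ('d'): window [0,2] length 3 -- new best
  Position 3 ('h'): window [0,3] length 4 -- new best
  Position 4 ('d'): repeat (last at 2), move window start to 3
  Position 4 ('d'): window [3,4] length 2
  Position 5 ('f'): window [3,5] length 3
Longest substring with no repeats: "ebdh" with length 4

4


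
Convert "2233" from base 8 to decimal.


Input: "2233" in base 8
Positional expansion:
  Digit '2' (value 2) x 8^3 = 1024
  Digit '2' (value 2) x 8^2 = 128
  Digit '3' (value 3) x 8^1 = 24
  Digit '3' (value 3) x 8^0 = 3
Sum = 1179

1179


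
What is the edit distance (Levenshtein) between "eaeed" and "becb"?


Computing edit distance: "eaeed" -> "becb"
DP table:
           b    e    c    b
      0    1    2    3    4
  e   1    1    1    2    3
  a   2    2    2    2    3
  e   3    3    2    3    3
  e   4    4    3    3    4
  d   5    5    4    4    4
Edit distance = dp[5][4] = 4

4


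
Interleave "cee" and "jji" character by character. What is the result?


Interleaving "cee" and "jji":
  Position 0: 'c' from first, 'j' from second => "cj"
  Position 1: 'e' from first, 'j' from second => "ej"
  Position 2: 'e' from first, 'i' from second => "ei"
Result: cjejei

cjejei


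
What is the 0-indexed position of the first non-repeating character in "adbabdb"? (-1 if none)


Input: adbabdb
Character frequencies:
  'a': 2
  'b': 3
  'd': 2
Scanning left to right for freq == 1:
  Position 0 ('a'): freq=2, skip
  Position 1 ('d'): freq=2, skip
  Position 2 ('b'): freq=3, skip
  Position 3 ('a'): freq=2, skip
  Position 4 ('b'): freq=3, skip
  Position 5 ('d'): freq=2, skip
  Position 6 ('b'): freq=3, skip
  No unique character found => answer = -1

-1


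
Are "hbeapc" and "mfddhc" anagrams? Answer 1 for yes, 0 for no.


Strings: "hbeapc", "mfddhc"
Sorted first:  abcehp
Sorted second: cddfhm
Differ at position 0: 'a' vs 'c' => not anagrams

0


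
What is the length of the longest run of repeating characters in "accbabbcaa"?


Input: "accbabbcaa"
Scanning for longest run:
  Position 1 ('c'): new char, reset run to 1
  Position 2 ('c'): continues run of 'c', length=2
  Position 3 ('b'): new char, reset run to 1
  Position 4 ('a'): new char, reset run to 1
  Position 5 ('b'): new char, reset run to 1
  Position 6 ('b'): continues run of 'b', length=2
  Position 7 ('c'): new char, reset run to 1
  Position 8 ('a'): new char, reset run to 1
  Position 9 ('a'): continues run of 'a', length=2
Longest run: 'c' with length 2

2


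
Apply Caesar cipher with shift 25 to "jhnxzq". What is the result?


Caesar cipher: shift "jhnxzq" by 25
  'j' (pos 9) + 25 = pos 8 = 'i'
  'h' (pos 7) + 25 = pos 6 = 'g'
  'n' (pos 13) + 25 = pos 12 = 'm'
  'x' (pos 23) + 25 = pos 22 = 'w'
  'z' (pos 25) + 25 = pos 24 = 'y'
  'q' (pos 16) + 25 = pos 15 = 'p'
Result: igmwyp

igmwyp


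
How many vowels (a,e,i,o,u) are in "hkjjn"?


Input: hkjjn
Checking each character:
  'h' at position 0: consonant
  'k' at position 1: consonant
  'j' at position 2: consonant
  'j' at position 3: consonant
  'n' at position 4: consonant
Total vowels: 0

0


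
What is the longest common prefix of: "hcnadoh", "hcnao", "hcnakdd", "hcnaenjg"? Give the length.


Words: hcnadoh, hcnao, hcnakdd, hcnaenjg
  Position 0: all 'h' => match
  Position 1: all 'c' => match
  Position 2: all 'n' => match
  Position 3: all 'a' => match
  Position 4: ('d', 'o', 'k', 'e') => mismatch, stop
LCP = "hcna" (length 4)

4


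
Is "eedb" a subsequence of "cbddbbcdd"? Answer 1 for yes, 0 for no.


Check if "eedb" is a subsequence of "cbddbbcdd"
Greedy scan:
  Position 0 ('c'): no match needed
  Position 1 ('b'): no match needed
  Position 2 ('d'): no match needed
  Position 3 ('d'): no match needed
  Position 4 ('b'): no match needed
  Position 5 ('b'): no match needed
  Position 6 ('c'): no match needed
  Position 7 ('d'): no match needed
  Position 8 ('d'): no match needed
Only matched 0/4 characters => not a subsequence

0


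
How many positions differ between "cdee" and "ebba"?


Comparing "cdee" and "ebba" position by position:
  Position 0: 'c' vs 'e' => DIFFER
  Position 1: 'd' vs 'b' => DIFFER
  Position 2: 'e' vs 'b' => DIFFER
  Position 3: 'e' vs 'a' => DIFFER
Positions that differ: 4

4


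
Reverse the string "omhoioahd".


Input: omhoioahd
Reading characters right to left:
  Position 8: 'd'
  Position 7: 'h'
  Position 6: 'a'
  Position 5: 'o'
  Position 4: 'i'
  Position 3: 'o'
  Position 2: 'h'
  Position 1: 'm'
  Position 0: 'o'
Reversed: dhaoiohmo

dhaoiohmo


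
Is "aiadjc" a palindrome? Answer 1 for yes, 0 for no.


Input: aiadjc
Reversed: cjdaia
  Compare pos 0 ('a') with pos 5 ('c'): MISMATCH
  Compare pos 1 ('i') with pos 4 ('j'): MISMATCH
  Compare pos 2 ('a') with pos 3 ('d'): MISMATCH
Result: not a palindrome

0


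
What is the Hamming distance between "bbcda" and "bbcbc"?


Comparing "bbcda" and "bbcbc" position by position:
  Position 0: 'b' vs 'b' => same
  Position 1: 'b' vs 'b' => same
  Position 2: 'c' vs 'c' => same
  Position 3: 'd' vs 'b' => differ
  Position 4: 'a' vs 'c' => differ
Total differences (Hamming distance): 2

2


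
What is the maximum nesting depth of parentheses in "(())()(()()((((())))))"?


Input: "(())()(()()((((())))))"
Tracking depth:
  Position 0 '(': depth becomes 1
  Position 1 '(': depth becomes 2
  Position 2 ')': depth becomes 1
  Position 3 ')': depth becomes 0
  Position 4 '(': depth becomes 1
  Position 5 ')': depth becomes 0
  Position 6 '(': depth becomes 1
  Position 7 '(': depth becomes 2
  Position 8 ')': depth becomes 1
  Position 9 '(': depth becomes 2
  Position 10 ')': depth becomes 1
  Position 11 '(': depth becomes 2
  Position 12 '(': depth becomes 3
  Position 13 '(': depth becomes 4
  Position 14 '(': depth becomes 5
  Position 15 '(': depth becomes 6
  Position 16 ')': depth becomes 5
  Position 17 ')': depth becomes 4
  Position 18 ')': depth becomes 3
  Position 19 ')': depth becomes 2
  Position 20 ')': depth becomes 1
  Position 21 ')': depth becomes 0
Maximum depth reached: 6

6


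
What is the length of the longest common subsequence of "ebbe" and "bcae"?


LCS of "ebbe" and "bcae"
DP table:
           b    c    a    e
      0    0    0    0    0
  e   0    0    0    0    1
  b   0    1    1    1    1
  b   0    1    1    1    1
  e   0    1    1    1    2
LCS length = dp[4][4] = 2

2


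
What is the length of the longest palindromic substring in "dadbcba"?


Input: "dadbcba"
Checking substrings for palindromes:
  [0:3] "dad" (len 3) => palindrome
  [3:6] "bcb" (len 3) => palindrome
Longest palindromic substring: "dad" with length 3

3


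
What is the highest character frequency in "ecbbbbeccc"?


Input: ecbbbbeccc
Character counts:
  'b': 4
  'c': 4
  'e': 2
Maximum frequency: 4

4


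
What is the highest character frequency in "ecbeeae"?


Input: ecbeeae
Character counts:
  'a': 1
  'b': 1
  'c': 1
  'e': 4
Maximum frequency: 4

4


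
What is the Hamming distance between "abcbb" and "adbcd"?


Comparing "abcbb" and "adbcd" position by position:
  Position 0: 'a' vs 'a' => same
  Position 1: 'b' vs 'd' => differ
  Position 2: 'c' vs 'b' => differ
  Position 3: 'b' vs 'c' => differ
  Position 4: 'b' vs 'd' => differ
Total differences (Hamming distance): 4

4


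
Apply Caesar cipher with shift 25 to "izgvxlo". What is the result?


Caesar cipher: shift "izgvxlo" by 25
  'i' (pos 8) + 25 = pos 7 = 'h'
  'z' (pos 25) + 25 = pos 24 = 'y'
  'g' (pos 6) + 25 = pos 5 = 'f'
  'v' (pos 21) + 25 = pos 20 = 'u'
  'x' (pos 23) + 25 = pos 22 = 'w'
  'l' (pos 11) + 25 = pos 10 = 'k'
  'o' (pos 14) + 25 = pos 13 = 'n'
Result: hyfuwkn

hyfuwkn


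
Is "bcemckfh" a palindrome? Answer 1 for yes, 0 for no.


Input: bcemckfh
Reversed: hfkcmecb
  Compare pos 0 ('b') with pos 7 ('h'): MISMATCH
  Compare pos 1 ('c') with pos 6 ('f'): MISMATCH
  Compare pos 2 ('e') with pos 5 ('k'): MISMATCH
  Compare pos 3 ('m') with pos 4 ('c'): MISMATCH
Result: not a palindrome

0


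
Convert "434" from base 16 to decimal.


Input: "434" in base 16
Positional expansion:
  Digit '4' (value 4) x 16^2 = 1024
  Digit '3' (value 3) x 16^1 = 48
  Digit '4' (value 4) x 16^0 = 4
Sum = 1076

1076


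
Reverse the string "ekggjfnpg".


Input: ekggjfnpg
Reading characters right to left:
  Position 8: 'g'
  Position 7: 'p'
  Position 6: 'n'
  Position 5: 'f'
  Position 4: 'j'
  Position 3: 'g'
  Position 2: 'g'
  Position 1: 'k'
  Position 0: 'e'
Reversed: gpnfjggke

gpnfjggke


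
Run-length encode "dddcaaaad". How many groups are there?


Input: dddcaaaad
Scanning for consecutive runs:
  Group 1: 'd' x 3 (positions 0-2)
  Group 2: 'c' x 1 (positions 3-3)
  Group 3: 'a' x 4 (positions 4-7)
  Group 4: 'd' x 1 (positions 8-8)
Total groups: 4

4


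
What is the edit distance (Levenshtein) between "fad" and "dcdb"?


Computing edit distance: "fad" -> "dcdb"
DP table:
           d    c    d    b
      0    1    2    3    4
  f   1    1    2    3    4
  a   2    2    2    3    4
  d   3    2    3    2    3
Edit distance = dp[3][4] = 3

3


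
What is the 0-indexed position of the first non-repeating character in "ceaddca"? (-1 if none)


Input: ceaddca
Character frequencies:
  'a': 2
  'c': 2
  'd': 2
  'e': 1
Scanning left to right for freq == 1:
  Position 0 ('c'): freq=2, skip
  Position 1 ('e'): unique! => answer = 1

1


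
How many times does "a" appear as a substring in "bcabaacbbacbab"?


Searching for "a" in "bcabaacbbacbab"
Scanning each position:
  Position 0: "b" => no
  Position 1: "c" => no
  Position 2: "a" => MATCH
  Position 3: "b" => no
  Position 4: "a" => MATCH
  Position 5: "a" => MATCH
  Position 6: "c" => no
  Position 7: "b" => no
  Position 8: "b" => no
  Position 9: "a" => MATCH
  Position 10: "c" => no
  Position 11: "b" => no
  Position 12: "a" => MATCH
  Position 13: "b" => no
Total occurrences: 5

5


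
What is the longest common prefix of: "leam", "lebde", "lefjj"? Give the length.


Words: leam, lebde, lefjj
  Position 0: all 'l' => match
  Position 1: all 'e' => match
  Position 2: ('a', 'b', 'f') => mismatch, stop
LCP = "le" (length 2)

2


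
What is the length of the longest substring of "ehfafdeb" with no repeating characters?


Input: "ehfafdeb"
Sliding window (track last position of each char):
  Position 0 ('e'): window [0,0] length 1 -- new best
  Position 1 ('h'): window [0,1] length 2 -- new best
  Position 2 ('f'): window [0,2] length 3 -- new best
  Position 3 ('a'): window [0,3] length 4 -- new best
  Position 4 ('f'): repeat (last at 2), move window start to 3
  Position 4 ('f'): window [3,4] length 2
  Position 5 ('d'): window [3,5] length 3
  Position 6 ('e'): window [3,6] length 4
  Position 7 ('b'): window [3,7] length 5 -- new best
Longest substring with no repeats: "afdeb" with length 5

5


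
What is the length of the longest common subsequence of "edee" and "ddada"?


LCS of "edee" and "ddada"
DP table:
           d    d    a    d    a
      0    0    0    0    0    0
  e   0    0    0    0    0    0
  d   0    1    1    1    1    1
  e   0    1    1    1    1    1
  e   0    1    1    1    1    1
LCS length = dp[4][5] = 1

1


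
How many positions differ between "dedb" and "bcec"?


Comparing "dedb" and "bcec" position by position:
  Position 0: 'd' vs 'b' => DIFFER
  Position 1: 'e' vs 'c' => DIFFER
  Position 2: 'd' vs 'e' => DIFFER
  Position 3: 'b' vs 'c' => DIFFER
Positions that differ: 4

4


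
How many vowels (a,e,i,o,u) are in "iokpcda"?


Input: iokpcda
Checking each character:
  'i' at position 0: vowel (running total: 1)
  'o' at position 1: vowel (running total: 2)
  'k' at position 2: consonant
  'p' at position 3: consonant
  'c' at position 4: consonant
  'd' at position 5: consonant
  'a' at position 6: vowel (running total: 3)
Total vowels: 3

3


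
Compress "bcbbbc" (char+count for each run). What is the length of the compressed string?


Input: bcbbbc
Runs:
  'b' x 1 => "b1"
  'c' x 1 => "c1"
  'b' x 3 => "b3"
  'c' x 1 => "c1"
Compressed: "b1c1b3c1"
Compressed length: 8

8


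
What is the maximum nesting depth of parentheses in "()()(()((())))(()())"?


Input: "()()(()((())))(()())"
Tracking depth:
  Position 0 '(': depth becomes 1
  Position 1 ')': depth becomes 0
  Position 2 '(': depth becomes 1
  Position 3 ')': depth becomes 0
  Position 4 '(': depth becomes 1
  Position 5 '(': depth becomes 2
  Position 6 ')': depth becomes 1
  Position 7 '(': depth becomes 2
  Position 8 '(': depth becomes 3
  Position 9 '(': depth becomes 4
  Position 10 ')': depth becomes 3
  Position 11 ')': depth becomes 2
  Position 12 ')': depth becomes 1
  Position 13 ')': depth becomes 0
  Position 14 '(': depth becomes 1
  Position 15 '(': depth becomes 2
  Position 16 ')': depth becomes 1
  Position 17 '(': depth becomes 2
  Position 18 ')': depth becomes 1
  Position 19 ')': depth becomes 0
Maximum depth reached: 4

4


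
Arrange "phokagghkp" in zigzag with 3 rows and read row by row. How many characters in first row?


Zigzag "phokagghkp" into 3 rows:
Placing characters:
  'p' => row 0
  'h' => row 1
  'o' => row 2
  'k' => row 1
  'a' => row 0
  'g' => row 1
  'g' => row 2
  'h' => row 1
  'k' => row 0
  'p' => row 1
Rows:
  Row 0: "pak"
  Row 1: "hkghp"
  Row 2: "og"
First row length: 3

3


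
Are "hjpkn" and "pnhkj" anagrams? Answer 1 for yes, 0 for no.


Strings: "hjpkn", "pnhkj"
Sorted first:  hjknp
Sorted second: hjknp
Sorted forms match => anagrams

1


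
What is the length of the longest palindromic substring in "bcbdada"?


Input: "bcbdada"
Checking substrings for palindromes:
  [0:3] "bcb" (len 3) => palindrome
  [3:6] "dad" (len 3) => palindrome
  [4:7] "ada" (len 3) => palindrome
Longest palindromic substring: "bcb" with length 3

3


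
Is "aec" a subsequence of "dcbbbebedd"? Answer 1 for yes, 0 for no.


Check if "aec" is a subsequence of "dcbbbebedd"
Greedy scan:
  Position 0 ('d'): no match needed
  Position 1 ('c'): no match needed
  Position 2 ('b'): no match needed
  Position 3 ('b'): no match needed
  Position 4 ('b'): no match needed
  Position 5 ('e'): no match needed
  Position 6 ('b'): no match needed
  Position 7 ('e'): no match needed
  Position 8 ('d'): no match needed
  Position 9 ('d'): no match needed
Only matched 0/3 characters => not a subsequence

0


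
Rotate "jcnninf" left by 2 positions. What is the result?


Input: "jcnninf", rotate left by 2
First 2 characters: "jc"
Remaining characters: "nninf"
Concatenate remaining + first: "nninf" + "jc" = "nninfjc"

nninfjc


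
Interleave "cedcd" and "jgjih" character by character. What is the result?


Interleaving "cedcd" and "jgjih":
  Position 0: 'c' from first, 'j' from second => "cj"
  Position 1: 'e' from first, 'g' from second => "eg"
  Position 2: 'd' from first, 'j' from second => "dj"
  Position 3: 'c' from first, 'i' from second => "ci"
  Position 4: 'd' from first, 'h' from second => "dh"
Result: cjegdjcidh

cjegdjcidh


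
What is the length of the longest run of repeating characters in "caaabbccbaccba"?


Input: "caaabbccbaccba"
Scanning for longest run:
  Position 1 ('a'): new char, reset run to 1
  Position 2 ('a'): continues run of 'a', length=2
  Position 3 ('a'): continues run of 'a', length=3
  Position 4 ('b'): new char, reset run to 1
  Position 5 ('b'): continues run of 'b', length=2
  Position 6 ('c'): new char, reset run to 1
  Position 7 ('c'): continues run of 'c', length=2
  Position 8 ('b'): new char, reset run to 1
  Position 9 ('a'): new char, reset run to 1
  Position 10 ('c'): new char, reset run to 1
  Position 11 ('c'): continues run of 'c', length=2
  Position 12 ('b'): new char, reset run to 1
  Position 13 ('a'): new char, reset run to 1
Longest run: 'a' with length 3

3


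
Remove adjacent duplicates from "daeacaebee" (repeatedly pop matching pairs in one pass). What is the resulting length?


Input: daeacaebee
Stack-based adjacent duplicate removal:
  Read 'd': push. Stack: d
  Read 'a': push. Stack: da
  Read 'e': push. Stack: dae
  Read 'a': push. Stack: daea
  Read 'c': push. Stack: daeac
  Read 'a': push. Stack: daeaca
  Read 'e': push. Stack: daeacae
  Read 'b': push. Stack: daeacaeb
  Read 'e': push. Stack: daeacaebe
  Read 'e': matches stack top 'e' => pop. Stack: daeacaeb
Final stack: "daeacaeb" (length 8)

8


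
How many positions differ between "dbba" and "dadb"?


Comparing "dbba" and "dadb" position by position:
  Position 0: 'd' vs 'd' => same
  Position 1: 'b' vs 'a' => DIFFER
  Position 2: 'b' vs 'd' => DIFFER
  Position 3: 'a' vs 'b' => DIFFER
Positions that differ: 3

3


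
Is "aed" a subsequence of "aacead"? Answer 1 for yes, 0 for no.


Check if "aed" is a subsequence of "aacead"
Greedy scan:
  Position 0 ('a'): matches sub[0] = 'a'
  Position 1 ('a'): no match needed
  Position 2 ('c'): no match needed
  Position 3 ('e'): matches sub[1] = 'e'
  Position 4 ('a'): no match needed
  Position 5 ('d'): matches sub[2] = 'd'
All 3 characters matched => is a subsequence

1


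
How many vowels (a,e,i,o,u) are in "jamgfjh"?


Input: jamgfjh
Checking each character:
  'j' at position 0: consonant
  'a' at position 1: vowel (running total: 1)
  'm' at position 2: consonant
  'g' at position 3: consonant
  'f' at position 4: consonant
  'j' at position 5: consonant
  'h' at position 6: consonant
Total vowels: 1

1


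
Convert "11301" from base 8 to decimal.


Input: "11301" in base 8
Positional expansion:
  Digit '1' (value 1) x 8^4 = 4096
  Digit '1' (value 1) x 8^3 = 512
  Digit '3' (value 3) x 8^2 = 192
  Digit '0' (value 0) x 8^1 = 0
  Digit '1' (value 1) x 8^0 = 1
Sum = 4801

4801


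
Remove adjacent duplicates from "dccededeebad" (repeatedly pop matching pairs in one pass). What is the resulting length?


Input: dccededeebad
Stack-based adjacent duplicate removal:
  Read 'd': push. Stack: d
  Read 'c': push. Stack: dc
  Read 'c': matches stack top 'c' => pop. Stack: d
  Read 'e': push. Stack: de
  Read 'd': push. Stack: ded
  Read 'e': push. Stack: dede
  Read 'd': push. Stack: deded
  Read 'e': push. Stack: dedede
  Read 'e': matches stack top 'e' => pop. Stack: deded
  Read 'b': push. Stack: dededb
  Read 'a': push. Stack: dededba
  Read 'd': push. Stack: dededbad
Final stack: "dededbad" (length 8)

8


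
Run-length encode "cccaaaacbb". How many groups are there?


Input: cccaaaacbb
Scanning for consecutive runs:
  Group 1: 'c' x 3 (positions 0-2)
  Group 2: 'a' x 4 (positions 3-6)
  Group 3: 'c' x 1 (positions 7-7)
  Group 4: 'b' x 2 (positions 8-9)
Total groups: 4

4


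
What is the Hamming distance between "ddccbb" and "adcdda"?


Comparing "ddccbb" and "adcdda" position by position:
  Position 0: 'd' vs 'a' => differ
  Position 1: 'd' vs 'd' => same
  Position 2: 'c' vs 'c' => same
  Position 3: 'c' vs 'd' => differ
  Position 4: 'b' vs 'd' => differ
  Position 5: 'b' vs 'a' => differ
Total differences (Hamming distance): 4

4


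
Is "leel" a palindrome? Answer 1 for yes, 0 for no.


Input: leel
Reversed: leel
  Compare pos 0 ('l') with pos 3 ('l'): match
  Compare pos 1 ('e') with pos 2 ('e'): match
Result: palindrome

1


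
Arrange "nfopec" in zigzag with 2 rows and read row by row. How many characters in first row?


Zigzag "nfopec" into 2 rows:
Placing characters:
  'n' => row 0
  'f' => row 1
  'o' => row 0
  'p' => row 1
  'e' => row 0
  'c' => row 1
Rows:
  Row 0: "noe"
  Row 1: "fpc"
First row length: 3

3


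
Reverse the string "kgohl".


Input: kgohl
Reading characters right to left:
  Position 4: 'l'
  Position 3: 'h'
  Position 2: 'o'
  Position 1: 'g'
  Position 0: 'k'
Reversed: lhogk

lhogk


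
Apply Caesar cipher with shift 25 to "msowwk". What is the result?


Caesar cipher: shift "msowwk" by 25
  'm' (pos 12) + 25 = pos 11 = 'l'
  's' (pos 18) + 25 = pos 17 = 'r'
  'o' (pos 14) + 25 = pos 13 = 'n'
  'w' (pos 22) + 25 = pos 21 = 'v'
  'w' (pos 22) + 25 = pos 21 = 'v'
  'k' (pos 10) + 25 = pos 9 = 'j'
Result: lrnvvj

lrnvvj


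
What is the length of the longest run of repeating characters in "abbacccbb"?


Input: "abbacccbb"
Scanning for longest run:
  Position 1 ('b'): new char, reset run to 1
  Position 2 ('b'): continues run of 'b', length=2
  Position 3 ('a'): new char, reset run to 1
  Position 4 ('c'): new char, reset run to 1
  Position 5 ('c'): continues run of 'c', length=2
  Position 6 ('c'): continues run of 'c', length=3
  Position 7 ('b'): new char, reset run to 1
  Position 8 ('b'): continues run of 'b', length=2
Longest run: 'c' with length 3

3


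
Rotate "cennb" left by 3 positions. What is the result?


Input: "cennb", rotate left by 3
First 3 characters: "cen"
Remaining characters: "nb"
Concatenate remaining + first: "nb" + "cen" = "nbcen"

nbcen


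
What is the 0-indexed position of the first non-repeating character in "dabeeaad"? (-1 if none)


Input: dabeeaad
Character frequencies:
  'a': 3
  'b': 1
  'd': 2
  'e': 2
Scanning left to right for freq == 1:
  Position 0 ('d'): freq=2, skip
  Position 1 ('a'): freq=3, skip
  Position 2 ('b'): unique! => answer = 2

2


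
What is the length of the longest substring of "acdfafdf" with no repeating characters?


Input: "acdfafdf"
Sliding window (track last position of each char):
  Position 0 ('a'): window [0,0] length 1 -- new best
  Position 1 ('c'): window [0,1] length 2 -- new best
  Position 2 ('d'): window [0,2] length 3 -- new best
  Position 3 ('f'): window [0,3] length 4 -- new best
  Position 4 ('a'): repeat (last at 0), move window start to 1
  Position 4 ('a'): window [1,4] length 4
  Position 5 ('f'): repeat (last at 3), move window start to 4
  Position 5 ('f'): window [4,5] length 2
  Position 6 ('d'): window [4,6] length 3
  Position 7 ('f'): repeat (last at 5), move window start to 6
  Position 7 ('f'): window [6,7] length 2
Longest substring with no repeats: "acdf" with length 4

4


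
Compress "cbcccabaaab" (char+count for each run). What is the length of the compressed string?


Input: cbcccabaaab
Runs:
  'c' x 1 => "c1"
  'b' x 1 => "b1"
  'c' x 3 => "c3"
  'a' x 1 => "a1"
  'b' x 1 => "b1"
  'a' x 3 => "a3"
  'b' x 1 => "b1"
Compressed: "c1b1c3a1b1a3b1"
Compressed length: 14

14


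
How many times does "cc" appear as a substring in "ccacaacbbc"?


Searching for "cc" in "ccacaacbbc"
Scanning each position:
  Position 0: "cc" => MATCH
  Position 1: "ca" => no
  Position 2: "ac" => no
  Position 3: "ca" => no
  Position 4: "aa" => no
  Position 5: "ac" => no
  Position 6: "cb" => no
  Position 7: "bb" => no
  Position 8: "bc" => no
Total occurrences: 1

1


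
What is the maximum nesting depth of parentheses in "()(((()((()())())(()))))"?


Input: "()(((()((()())())(()))))"
Tracking depth:
  Position 0 '(': depth becomes 1
  Position 1 ')': depth becomes 0
  Position 2 '(': depth becomes 1
  Position 3 '(': depth becomes 2
  Position 4 '(': depth becomes 3
  Position 5 '(': depth becomes 4
  Position 6 ')': depth becomes 3
  Position 7 '(': depth becomes 4
  Position 8 '(': depth becomes 5
  Position 9 '(': depth becomes 6
  Position 10 ')': depth becomes 5
  Position 11 '(': depth becomes 6
  Position 12 ')': depth becomes 5
  Position 13 ')': depth becomes 4
  Position 14 '(': depth becomes 5
  Position 15 ')': depth becomes 4
  Position 16 ')': depth becomes 3
  Position 17 '(': depth becomes 4
  Position 18 '(': depth becomes 5
  Position 19 ')': depth becomes 4
  Position 20 ')': depth becomes 3
  Position 21 ')': depth becomes 2
  Position 22 ')': depth becomes 1
  Position 23 ')': depth becomes 0
Maximum depth reached: 6

6


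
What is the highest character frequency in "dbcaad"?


Input: dbcaad
Character counts:
  'a': 2
  'b': 1
  'c': 1
  'd': 2
Maximum frequency: 2

2


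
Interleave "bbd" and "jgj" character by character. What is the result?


Interleaving "bbd" and "jgj":
  Position 0: 'b' from first, 'j' from second => "bj"
  Position 1: 'b' from first, 'g' from second => "bg"
  Position 2: 'd' from first, 'j' from second => "dj"
Result: bjbgdj

bjbgdj


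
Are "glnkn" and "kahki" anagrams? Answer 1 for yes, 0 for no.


Strings: "glnkn", "kahki"
Sorted first:  gklnn
Sorted second: ahikk
Differ at position 0: 'g' vs 'a' => not anagrams

0


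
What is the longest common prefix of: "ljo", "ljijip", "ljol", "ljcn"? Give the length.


Words: ljo, ljijip, ljol, ljcn
  Position 0: all 'l' => match
  Position 1: all 'j' => match
  Position 2: ('o', 'i', 'o', 'c') => mismatch, stop
LCP = "lj" (length 2)

2


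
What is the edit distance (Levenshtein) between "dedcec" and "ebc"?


Computing edit distance: "dedcec" -> "ebc"
DP table:
           e    b    c
      0    1    2    3
  d   1    1    2    3
  e   2    1    2    3
  d   3    2    2    3
  c   4    3    3    2
  e   5    4    4    3
  c   6    5    5    4
Edit distance = dp[6][3] = 4

4


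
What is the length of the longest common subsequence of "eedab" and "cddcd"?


LCS of "eedab" and "cddcd"
DP table:
           c    d    d    c    d
      0    0    0    0    0    0
  e   0    0    0    0    0    0
  e   0    0    0    0    0    0
  d   0    0    1    1    1    1
  a   0    0    1    1    1    1
  b   0    0    1    1    1    1
LCS length = dp[5][5] = 1

1


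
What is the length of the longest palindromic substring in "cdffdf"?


Input: "cdffdf"
Checking substrings for palindromes:
  [1:5] "dffd" (len 4) => palindrome
  [3:6] "fdf" (len 3) => palindrome
  [2:4] "ff" (len 2) => palindrome
Longest palindromic substring: "dffd" with length 4

4


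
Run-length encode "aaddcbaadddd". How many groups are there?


Input: aaddcbaadddd
Scanning for consecutive runs:
  Group 1: 'a' x 2 (positions 0-1)
  Group 2: 'd' x 2 (positions 2-3)
  Group 3: 'c' x 1 (positions 4-4)
  Group 4: 'b' x 1 (positions 5-5)
  Group 5: 'a' x 2 (positions 6-7)
  Group 6: 'd' x 4 (positions 8-11)
Total groups: 6

6


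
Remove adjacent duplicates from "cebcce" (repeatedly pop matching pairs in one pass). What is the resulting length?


Input: cebcce
Stack-based adjacent duplicate removal:
  Read 'c': push. Stack: c
  Read 'e': push. Stack: ce
  Read 'b': push. Stack: ceb
  Read 'c': push. Stack: cebc
  Read 'c': matches stack top 'c' => pop. Stack: ceb
  Read 'e': push. Stack: cebe
Final stack: "cebe" (length 4)

4


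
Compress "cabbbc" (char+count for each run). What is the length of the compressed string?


Input: cabbbc
Runs:
  'c' x 1 => "c1"
  'a' x 1 => "a1"
  'b' x 3 => "b3"
  'c' x 1 => "c1"
Compressed: "c1a1b3c1"
Compressed length: 8

8


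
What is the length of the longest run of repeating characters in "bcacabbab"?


Input: "bcacabbab"
Scanning for longest run:
  Position 1 ('c'): new char, reset run to 1
  Position 2 ('a'): new char, reset run to 1
  Position 3 ('c'): new char, reset run to 1
  Position 4 ('a'): new char, reset run to 1
  Position 5 ('b'): new char, reset run to 1
  Position 6 ('b'): continues run of 'b', length=2
  Position 7 ('a'): new char, reset run to 1
  Position 8 ('b'): new char, reset run to 1
Longest run: 'b' with length 2

2


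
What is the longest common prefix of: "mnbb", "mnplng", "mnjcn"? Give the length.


Words: mnbb, mnplng, mnjcn
  Position 0: all 'm' => match
  Position 1: all 'n' => match
  Position 2: ('b', 'p', 'j') => mismatch, stop
LCP = "mn" (length 2)

2
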